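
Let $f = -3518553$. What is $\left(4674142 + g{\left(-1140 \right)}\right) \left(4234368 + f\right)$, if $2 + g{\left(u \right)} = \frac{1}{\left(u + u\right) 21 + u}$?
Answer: $\frac{10934138204711079}{3268} \approx 3.3458 \cdot 10^{12}$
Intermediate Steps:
$g{\left(u \right)} = -2 + \frac{1}{43 u}$ ($g{\left(u \right)} = -2 + \frac{1}{\left(u + u\right) 21 + u} = -2 + \frac{1}{2 u 21 + u} = -2 + \frac{1}{42 u + u} = -2 + \frac{1}{43 u}$)
$\left(4674142 + g{\left(-1140 \right)}\right) \left(4234368 + f\right) = \left(4674142 - \left(2 - \frac{1}{43 \left(-1140\right)}\right)\right) \left(4234368 - 3518553\right) = \left(4674142 + \left(-2 + \frac{1}{43} \left(- \frac{1}{1140}\right)\right)\right) 715815 = \left(4674142 - \frac{98041}{49020}\right) 715815 = \frac{229126342799}{49020} \cdot 715815 = \frac{10934138204711079}{3268}$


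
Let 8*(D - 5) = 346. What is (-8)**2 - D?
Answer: 63/4 ≈ 15.750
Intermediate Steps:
D = 193/4 (D = 5 + (1/8)*346 = 5 + 173/4 = 193/4 ≈ 48.250)
(-8)**2 - D = (-8)**2 - 1*193/4 = 64 - 193/4 = 63/4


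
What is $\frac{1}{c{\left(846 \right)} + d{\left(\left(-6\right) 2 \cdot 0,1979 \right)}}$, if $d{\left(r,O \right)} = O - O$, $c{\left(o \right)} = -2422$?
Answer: $- \frac{1}{2422} \approx -0.00041288$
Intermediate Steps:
$d{\left(r,O \right)} = 0$
$\frac{1}{c{\left(846 \right)} + d{\left(\left(-6\right) 2 \cdot 0,1979 \right)}} = \frac{1}{-2422 + 0} = \frac{1}{-2422} = - \frac{1}{2422}$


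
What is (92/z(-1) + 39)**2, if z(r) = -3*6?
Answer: 93025/81 ≈ 1148.5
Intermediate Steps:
z(r) = -18
(92/z(-1) + 39)**2 = (92/(-18) + 39)**2 = (92*(-1/18) + 39)**2 = (-46/9 + 39)**2 = (305/9)**2 = 93025/81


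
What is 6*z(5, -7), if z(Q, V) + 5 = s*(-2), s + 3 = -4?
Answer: 54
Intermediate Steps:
s = -7 (s = -3 - 4 = -7)
z(Q, V) = 9 (z(Q, V) = -5 - 7*(-2) = -5 + 14 = 9)
6*z(5, -7) = 6*9 = 54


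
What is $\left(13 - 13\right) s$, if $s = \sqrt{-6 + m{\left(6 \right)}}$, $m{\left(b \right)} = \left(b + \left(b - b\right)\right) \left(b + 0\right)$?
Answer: $0$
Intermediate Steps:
$m{\left(b \right)} = b^{2}$ ($m{\left(b \right)} = \left(b + 0\right) b = b b = b^{2}$)
$s = \sqrt{30}$ ($s = \sqrt{-6 + 6^{2}} = \sqrt{-6 + 36} = \sqrt{30} \approx 5.4772$)
$\left(13 - 13\right) s = \left(13 - 13\right) \sqrt{30} = 0 \sqrt{30} = 0$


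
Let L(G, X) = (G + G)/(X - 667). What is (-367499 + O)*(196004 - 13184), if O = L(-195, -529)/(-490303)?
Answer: -68877847683549870/1025179 ≈ -6.7186e+10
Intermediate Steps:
L(G, X) = 2*G/(-667 + X) (L(G, X) = (2*G)/(-667 + X) = 2*G/(-667 + X))
O = -15/22553938 (O = (2*(-195)/(-667 - 529))/(-490303) = (2*(-195)/(-1196))*(-1/490303) = (2*(-195)*(-1/1196))*(-1/490303) = (15/46)*(-1/490303) = -15/22553938 ≈ -6.6507e-7)
(-367499 + O)*(196004 - 13184) = (-367499 - 15/22553938)*(196004 - 13184) = -8288549661077/22553938*182820 = -68877847683549870/1025179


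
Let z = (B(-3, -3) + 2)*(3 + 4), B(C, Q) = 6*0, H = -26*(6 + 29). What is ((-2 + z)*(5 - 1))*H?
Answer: -43680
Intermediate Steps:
H = -910 (H = -26*35 = -910)
B(C, Q) = 0
z = 14 (z = (0 + 2)*(3 + 4) = 2*7 = 14)
((-2 + z)*(5 - 1))*H = ((-2 + 14)*(5 - 1))*(-910) = (12*4)*(-910) = 48*(-910) = -43680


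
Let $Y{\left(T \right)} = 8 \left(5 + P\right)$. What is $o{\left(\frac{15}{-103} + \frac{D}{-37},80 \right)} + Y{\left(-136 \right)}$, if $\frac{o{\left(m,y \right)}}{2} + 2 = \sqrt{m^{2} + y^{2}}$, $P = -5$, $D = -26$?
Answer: $-4 + \frac{2 \sqrt{92956321529}}{3811} \approx 156.0$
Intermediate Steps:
$o{\left(m,y \right)} = -4 + 2 \sqrt{m^{2} + y^{2}}$
$Y{\left(T \right)} = 0$ ($Y{\left(T \right)} = 8 \left(5 - 5\right) = 8 \cdot 0 = 0$)
$o{\left(\frac{15}{-103} + \frac{D}{-37},80 \right)} + Y{\left(-136 \right)} = \left(-4 + 2 \sqrt{\left(\frac{15}{-103} - \frac{26}{-37}\right)^{2} + 80^{2}}\right) + 0 = \left(-4 + 2 \sqrt{\left(15 \left(- \frac{1}{103}\right) - - \frac{26}{37}\right)^{2} + 6400}\right) + 0 = \left(-4 + 2 \sqrt{\left(- \frac{15}{103} + \frac{26}{37}\right)^{2} + 6400}\right) + 0 = \left(-4 + 2 \sqrt{\left(\frac{2123}{3811}\right)^{2} + 6400}\right) + 0 = \left(-4 + 2 \sqrt{\frac{4507129}{14523721} + 6400}\right) + 0 = \left(-4 + 2 \sqrt{\frac{92956321529}{14523721}}\right) + 0 = \left(-4 + 2 \frac{\sqrt{92956321529}}{3811}\right) + 0 = \left(-4 + \frac{2 \sqrt{92956321529}}{3811}\right) + 0 = -4 + \frac{2 \sqrt{92956321529}}{3811}$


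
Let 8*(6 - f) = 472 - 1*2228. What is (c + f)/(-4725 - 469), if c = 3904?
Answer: -8259/10388 ≈ -0.79505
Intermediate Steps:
f = 451/2 (f = 6 - (472 - 1*2228)/8 = 6 - (472 - 2228)/8 = 6 - 1/8*(-1756) = 6 + 439/2 = 451/2 ≈ 225.50)
(c + f)/(-4725 - 469) = (3904 + 451/2)/(-4725 - 469) = (8259/2)/(-5194) = (8259/2)*(-1/5194) = -8259/10388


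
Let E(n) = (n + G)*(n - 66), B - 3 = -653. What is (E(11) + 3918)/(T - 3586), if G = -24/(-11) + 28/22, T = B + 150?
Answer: -347/454 ≈ -0.76432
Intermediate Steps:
B = -650 (B = 3 - 653 = -650)
T = -500 (T = -650 + 150 = -500)
G = 38/11 (G = -24*(-1/11) + 28*(1/22) = 24/11 + 14/11 = 38/11 ≈ 3.4545)
E(n) = (-66 + n)*(38/11 + n) (E(n) = (n + 38/11)*(n - 66) = (38/11 + n)*(-66 + n) = (-66 + n)*(38/11 + n))
(E(11) + 3918)/(T - 3586) = ((-228 + 11² - 688/11*11) + 3918)/(-500 - 3586) = ((-228 + 121 - 688) + 3918)/(-4086) = (-795 + 3918)*(-1/4086) = 3123*(-1/4086) = -347/454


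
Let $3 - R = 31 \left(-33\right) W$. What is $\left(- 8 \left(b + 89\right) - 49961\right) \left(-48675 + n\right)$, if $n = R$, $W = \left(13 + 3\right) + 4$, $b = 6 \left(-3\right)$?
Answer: $1425524148$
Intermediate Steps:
$b = -18$
$W = 20$ ($W = 16 + 4 = 20$)
$R = 20463$ ($R = 3 - 31 \left(-33\right) 20 = 3 - \left(-1023\right) 20 = 3 - -20460 = 3 + 20460 = 20463$)
$n = 20463$
$\left(- 8 \left(b + 89\right) - 49961\right) \left(-48675 + n\right) = \left(- 8 \left(-18 + 89\right) - 49961\right) \left(-48675 + 20463\right) = \left(\left(-8\right) 71 - 49961\right) \left(-28212\right) = \left(-568 - 49961\right) \left(-28212\right) = \left(-50529\right) \left(-28212\right) = 1425524148$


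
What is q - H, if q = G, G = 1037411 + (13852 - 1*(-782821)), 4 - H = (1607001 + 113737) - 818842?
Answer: 2735976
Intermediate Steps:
H = -901892 (H = 4 - ((1607001 + 113737) - 818842) = 4 - (1720738 - 818842) = 4 - 1*901896 = 4 - 901896 = -901892)
G = 1834084 (G = 1037411 + (13852 + 782821) = 1037411 + 796673 = 1834084)
q = 1834084
q - H = 1834084 - 1*(-901892) = 1834084 + 901892 = 2735976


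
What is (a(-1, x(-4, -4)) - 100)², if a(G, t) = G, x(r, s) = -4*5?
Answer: 10201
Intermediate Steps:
x(r, s) = -20
(a(-1, x(-4, -4)) - 100)² = (-1 - 100)² = (-101)² = 10201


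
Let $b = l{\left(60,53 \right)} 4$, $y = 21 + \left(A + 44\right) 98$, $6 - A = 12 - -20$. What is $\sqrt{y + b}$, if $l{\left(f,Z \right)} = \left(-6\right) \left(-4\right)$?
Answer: $3 \sqrt{209} \approx 43.37$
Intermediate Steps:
$l{\left(f,Z \right)} = 24$
$A = -26$ ($A = 6 - \left(12 - -20\right) = 6 - \left(12 + 20\right) = 6 - 32 = -26$)
$y = 1785$ ($y = 21 + \left(-26 + 44\right) 98 = 21 + 18 \cdot 98 = 21 + 1764 = 1785$)
$b = 96$ ($b = 24 \cdot 4 = 96$)
$\sqrt{y + b} = \sqrt{1785 + 96} = \sqrt{1881} = 3 \sqrt{209}$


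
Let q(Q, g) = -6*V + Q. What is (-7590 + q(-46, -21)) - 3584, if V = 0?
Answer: -11220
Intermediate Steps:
q(Q, g) = Q (q(Q, g) = -6*0 + Q = 0 + Q = Q)
(-7590 + q(-46, -21)) - 3584 = (-7590 - 46) - 3584 = -7636 - 3584 = -11220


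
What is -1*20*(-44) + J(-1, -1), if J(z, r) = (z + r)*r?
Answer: 882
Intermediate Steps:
J(z, r) = r*(r + z) (J(z, r) = (r + z)*r = r*(r + z))
-1*20*(-44) + J(-1, -1) = -1*20*(-44) - (-1 - 1) = -20*(-44) - 1*(-2) = 880 + 2 = 882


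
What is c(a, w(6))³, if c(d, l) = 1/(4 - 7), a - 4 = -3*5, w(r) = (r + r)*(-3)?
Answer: -1/27 ≈ -0.037037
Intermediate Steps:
w(r) = -6*r (w(r) = (2*r)*(-3) = -6*r)
a = -11 (a = 4 - 3*5 = 4 - 15 = -11)
c(d, l) = -⅓ (c(d, l) = 1/(-3) = -⅓)
c(a, w(6))³ = (-⅓)³ = -1/27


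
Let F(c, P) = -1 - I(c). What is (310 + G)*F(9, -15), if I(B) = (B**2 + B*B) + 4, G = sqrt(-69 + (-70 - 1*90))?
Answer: -51770 - 167*I*sqrt(229) ≈ -51770.0 - 2527.2*I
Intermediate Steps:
G = I*sqrt(229) (G = sqrt(-69 + (-70 - 90)) = sqrt(-69 - 160) = sqrt(-229) = I*sqrt(229) ≈ 15.133*I)
I(B) = 4 + 2*B**2 (I(B) = (B**2 + B**2) + 4 = 2*B**2 + 4 = 4 + 2*B**2)
F(c, P) = -5 - 2*c**2 (F(c, P) = -1 - (4 + 2*c**2) = -1 + (-4 - 2*c**2) = -5 - 2*c**2)
(310 + G)*F(9, -15) = (310 + I*sqrt(229))*(-5 - 2*9**2) = (310 + I*sqrt(229))*(-5 - 2*81) = (310 + I*sqrt(229))*(-5 - 162) = (310 + I*sqrt(229))*(-167) = -51770 - 167*I*sqrt(229)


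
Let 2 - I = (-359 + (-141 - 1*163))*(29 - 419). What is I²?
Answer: 66857410624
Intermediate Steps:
I = -258568 (I = 2 - (-359 + (-141 - 1*163))*(29 - 419) = 2 - (-359 + (-141 - 163))*(-390) = 2 - (-359 - 304)*(-390) = 2 - (-663)*(-390) = 2 - 1*258570 = 2 - 258570 = -258568)
I² = (-258568)² = 66857410624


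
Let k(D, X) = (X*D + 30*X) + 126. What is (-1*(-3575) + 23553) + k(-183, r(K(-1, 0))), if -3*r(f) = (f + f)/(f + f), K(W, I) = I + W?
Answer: 27305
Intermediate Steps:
r(f) = -⅓ (r(f) = -(f + f)/(3*(f + f)) = -2*f/(3*(2*f)) = -2*f*1/(2*f)/3 = -⅓*1 = -⅓)
k(D, X) = 126 + 30*X + D*X (k(D, X) = (D*X + 30*X) + 126 = (30*X + D*X) + 126 = 126 + 30*X + D*X)
(-1*(-3575) + 23553) + k(-183, r(K(-1, 0))) = (-1*(-3575) + 23553) + (126 + 30*(-⅓) - 183*(-⅓)) = (3575 + 23553) + (126 - 10 + 61) = 27128 + 177 = 27305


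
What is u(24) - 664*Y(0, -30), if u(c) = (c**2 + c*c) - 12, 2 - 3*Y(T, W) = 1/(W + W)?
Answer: 31214/45 ≈ 693.64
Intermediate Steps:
Y(T, W) = 2/3 - 1/(6*W) (Y(T, W) = 2/3 - 1/(3*(W + W)) = 2/3 - 1/(2*W)/3 = 2/3 - 1/(6*W))
u(c) = -12 + 2*c**2 (u(c) = (c**2 + c**2) - 12 = 2*c**2 - 12 = -12 + 2*c**2)
u(24) - 664*Y(0, -30) = (-12 + 2*24**2) - 332*(-1 + 4*(-30))/(3*(-30)) = (-12 + 2*576) - 332*(-1)*(-1 - 120)/(3*30) = (-12 + 1152) - 332*(-1)*(-121)/(3*30) = 1140 - 664*121/180 = 1140 - 20086/45 = 31214/45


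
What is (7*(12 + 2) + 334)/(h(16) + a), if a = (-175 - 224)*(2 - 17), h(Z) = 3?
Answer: 36/499 ≈ 0.072144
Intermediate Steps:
a = 5985 (a = -399*(-15) = 5985)
(7*(12 + 2) + 334)/(h(16) + a) = (7*(12 + 2) + 334)/(3 + 5985) = (7*14 + 334)/5988 = (98 + 334)*(1/5988) = 432*(1/5988) = 36/499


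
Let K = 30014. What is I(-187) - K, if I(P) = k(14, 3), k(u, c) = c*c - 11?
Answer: -30016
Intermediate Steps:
k(u, c) = -11 + c² (k(u, c) = c² - 11 = -11 + c²)
I(P) = -2 (I(P) = -11 + 3² = -11 + 9 = -2)
I(-187) - K = -2 - 1*30014 = -2 - 30014 = -30016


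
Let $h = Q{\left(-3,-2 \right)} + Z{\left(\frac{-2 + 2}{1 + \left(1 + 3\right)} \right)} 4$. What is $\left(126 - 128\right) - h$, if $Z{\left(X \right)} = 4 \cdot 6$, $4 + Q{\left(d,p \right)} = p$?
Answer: $-92$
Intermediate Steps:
$Q{\left(d,p \right)} = -4 + p$
$Z{\left(X \right)} = 24$
$h = 90$ ($h = \left(-4 - 2\right) + 24 \cdot 4 = -6 + 96 = 90$)
$\left(126 - 128\right) - h = \left(126 - 128\right) - 90 = -2 - 90 = -92$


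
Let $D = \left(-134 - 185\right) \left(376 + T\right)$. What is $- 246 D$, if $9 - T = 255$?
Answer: $10201620$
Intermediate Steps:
$T = -246$ ($T = 9 - 255 = -246$)
$D = -41470$ ($D = \left(-134 - 185\right) \left(376 - 246\right) = \left(-319\right) 130 = -41470$)
$- 246 D = \left(-246\right) \left(-41470\right) = 10201620$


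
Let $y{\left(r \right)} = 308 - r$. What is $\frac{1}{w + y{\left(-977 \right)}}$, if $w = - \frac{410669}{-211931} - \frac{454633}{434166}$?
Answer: $\frac{92013234546}{118318954082341} \approx 0.00077767$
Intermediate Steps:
$w = \frac{81947690731}{92013234546}$ ($w = \left(-410669\right) \left(- \frac{1}{211931}\right) - \frac{454633}{434166} = \frac{410669}{211931} - \frac{454633}{434166} = \frac{81947690731}{92013234546} \approx 0.89061$)
$\frac{1}{w + y{\left(-977 \right)}} = \frac{1}{\frac{81947690731}{92013234546} + \left(308 - -977\right)} = \frac{1}{\frac{81947690731}{92013234546} + \left(308 + 977\right)} = \frac{1}{\frac{81947690731}{92013234546} + 1285} = \frac{1}{\frac{118318954082341}{92013234546}} = \frac{92013234546}{118318954082341}$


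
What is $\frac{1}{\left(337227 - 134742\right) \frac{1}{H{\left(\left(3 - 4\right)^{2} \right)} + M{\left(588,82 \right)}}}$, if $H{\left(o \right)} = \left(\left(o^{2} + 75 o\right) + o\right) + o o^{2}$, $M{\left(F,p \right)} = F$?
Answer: $\frac{222}{67495} \approx 0.0032891$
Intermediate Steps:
$H{\left(o \right)} = o^{2} + o^{3} + 76 o$ ($H{\left(o \right)} = \left(o^{2} + 76 o\right) + o^{3} = o^{2} + o^{3} + 76 o$)
$\frac{1}{\left(337227 - 134742\right) \frac{1}{H{\left(\left(3 - 4\right)^{2} \right)} + M{\left(588,82 \right)}}} = \frac{1}{\left(337227 - 134742\right) \frac{1}{\left(3 - 4\right)^{2} \left(76 + \left(3 - 4\right)^{2} + \left(\left(3 - 4\right)^{2}\right)^{2}\right) + 588}} = \frac{1}{202485 \frac{1}{\left(-1\right)^{2} \left(76 + \left(-1\right)^{2} + \left(\left(-1\right)^{2}\right)^{2}\right) + 588}} = \frac{1}{202485 \frac{1}{1 \left(76 + 1 + 1^{2}\right) + 588}} = \frac{1}{202485 \frac{1}{1 \left(76 + 1 + 1\right) + 588}} = \frac{1}{202485 \frac{1}{1 \cdot 78 + 588}} = \frac{1}{202485 \frac{1}{78 + 588}} = \frac{1}{202485 \cdot \frac{1}{666}} = \frac{1}{\frac{67495}{222}} = \frac{222}{67495}$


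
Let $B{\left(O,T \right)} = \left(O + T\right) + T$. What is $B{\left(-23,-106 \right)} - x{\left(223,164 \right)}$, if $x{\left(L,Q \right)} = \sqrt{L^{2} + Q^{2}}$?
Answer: $-235 - 5 \sqrt{3065} \approx -511.81$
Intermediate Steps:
$B{\left(O,T \right)} = O + 2 T$
$B{\left(-23,-106 \right)} - x{\left(223,164 \right)} = \left(-23 + 2 \left(-106\right)\right) - \sqrt{223^{2} + 164^{2}} = \left(-23 - 212\right) - \sqrt{49729 + 26896} = -235 - \sqrt{76625} = -235 - 5 \sqrt{3065}$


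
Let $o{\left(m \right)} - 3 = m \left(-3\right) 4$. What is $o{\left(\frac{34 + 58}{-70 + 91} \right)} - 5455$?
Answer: $- \frac{38532}{7} \approx -5504.6$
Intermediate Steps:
$o{\left(m \right)} = 3 - 12 m$ ($o{\left(m \right)} = 3 + m \left(-3\right) 4 = 3 + - 3 m 4 = 3 - 12 m$)
$o{\left(\frac{34 + 58}{-70 + 91} \right)} - 5455 = \left(3 - 12 \frac{34 + 58}{-70 + 91}\right) - 5455 = \left(3 - 12 \cdot \frac{92}{21}\right) - 5455 = \left(3 - 12 \cdot 92 \cdot \frac{1}{21}\right) - 5455 = \left(3 - \frac{368}{7}\right) - 5455 = - \frac{347}{7} - 5455 = - \frac{38532}{7}$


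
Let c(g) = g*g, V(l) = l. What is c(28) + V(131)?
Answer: 915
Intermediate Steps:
c(g) = g²
c(28) + V(131) = 28² + 131 = 784 + 131 = 915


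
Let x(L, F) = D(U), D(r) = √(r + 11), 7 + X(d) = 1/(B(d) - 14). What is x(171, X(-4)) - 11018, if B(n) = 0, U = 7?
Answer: -11018 + 3*√2 ≈ -11014.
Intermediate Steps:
X(d) = -99/14 (X(d) = -7 + 1/(0 - 14) = -7 + 1/(-14) = -7 - 1/14 = -99/14)
D(r) = √(11 + r)
x(L, F) = 3*√2 (x(L, F) = √(11 + 7) = √18 = 3*√2)
x(171, X(-4)) - 11018 = 3*√2 - 11018 = -11018 + 3*√2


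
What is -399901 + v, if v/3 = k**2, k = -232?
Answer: -238429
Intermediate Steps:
v = 161472 (v = 3*(-232)**2 = 3*53824 = 161472)
-399901 + v = -399901 + 161472 = -238429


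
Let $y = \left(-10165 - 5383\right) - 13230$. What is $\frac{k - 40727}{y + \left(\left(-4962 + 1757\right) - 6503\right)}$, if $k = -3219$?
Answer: $\frac{3139}{2749} \approx 1.1419$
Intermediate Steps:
$y = -28778$ ($y = -15548 - 13230 = -28778$)
$\frac{k - 40727}{y + \left(\left(-4962 + 1757\right) - 6503\right)} = \frac{-3219 - 40727}{-28778 + \left(\left(-4962 + 1757\right) - 6503\right)} = - \frac{43946}{-28778 - 9708} = - \frac{43946}{-38486} = \left(-43946\right) \left(- \frac{1}{38486}\right) = \frac{3139}{2749}$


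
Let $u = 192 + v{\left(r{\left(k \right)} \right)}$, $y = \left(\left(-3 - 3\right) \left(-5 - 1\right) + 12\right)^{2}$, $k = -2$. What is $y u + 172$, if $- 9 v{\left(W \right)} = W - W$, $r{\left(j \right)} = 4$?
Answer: $442540$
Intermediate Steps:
$y = 2304$ ($y = \left(\left(-6\right) \left(-6\right) + 12\right)^{2} = \left(36 + 12\right)^{2} = 48^{2} = 2304$)
$v{\left(W \right)} = 0$ ($v{\left(W \right)} = - \frac{W - W}{9} = \left(- \frac{1}{9}\right) 0 = 0$)
$u = 192$ ($u = 192 + 0 = 192$)
$y u + 172 = 2304 \cdot 192 + 172 = 442368 + 172 = 442540$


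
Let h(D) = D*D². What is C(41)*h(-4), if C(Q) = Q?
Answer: -2624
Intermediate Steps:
h(D) = D³
C(41)*h(-4) = 41*(-4)³ = 41*(-64) = -2624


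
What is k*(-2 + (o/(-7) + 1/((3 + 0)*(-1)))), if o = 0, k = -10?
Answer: 70/3 ≈ 23.333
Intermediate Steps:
k*(-2 + (o/(-7) + 1/((3 + 0)*(-1)))) = -10*(-2 + (0/(-7) + 1/((3 + 0)*(-1)))) = -10*(-2 + (0*(-1/7) - 1/3)) = -10*(-2 + (0 + (1/3)*(-1))) = -10*(-2 + (0 - 1/3)) = -10*(-2 - 1/3) = -10*(-7/3) = 70/3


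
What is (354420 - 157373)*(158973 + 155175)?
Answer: 61901920956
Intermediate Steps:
(354420 - 157373)*(158973 + 155175) = 197047*314148 = 61901920956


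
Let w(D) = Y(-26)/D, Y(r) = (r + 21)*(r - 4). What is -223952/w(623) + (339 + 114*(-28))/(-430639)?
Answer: -30041827735697/32297925 ≈ -9.3015e+5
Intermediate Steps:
Y(r) = (-4 + r)*(21 + r) (Y(r) = (21 + r)*(-4 + r) = (-4 + r)*(21 + r))
w(D) = 150/D (w(D) = (-84 + (-26)² + 17*(-26))/D = (-84 + 676 - 442)/D = 150/D)
-223952/w(623) + (339 + 114*(-28))/(-430639) = -223952/(150/623) + (339 + 114*(-28))/(-430639) = -223952/(150*(1/623)) + (339 - 3192)*(-1/430639) = -223952/150/623 - 2853*(-1/430639) = -223952*623/150 + 2853/430639 = -69761048/75 + 2853/430639 = -30041827735697/32297925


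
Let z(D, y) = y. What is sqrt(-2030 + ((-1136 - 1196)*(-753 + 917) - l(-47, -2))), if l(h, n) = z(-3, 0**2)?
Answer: I*sqrt(384478) ≈ 620.06*I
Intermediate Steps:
l(h, n) = 0 (l(h, n) = 0**2 = 0)
sqrt(-2030 + ((-1136 - 1196)*(-753 + 917) - l(-47, -2))) = sqrt(-2030 + ((-1136 - 1196)*(-753 + 917) - 1*0)) = sqrt(-2030 + (-2332*164 + 0)) = sqrt(-2030 + (-382448 + 0)) = sqrt(-2030 - 382448) = sqrt(-384478) = I*sqrt(384478)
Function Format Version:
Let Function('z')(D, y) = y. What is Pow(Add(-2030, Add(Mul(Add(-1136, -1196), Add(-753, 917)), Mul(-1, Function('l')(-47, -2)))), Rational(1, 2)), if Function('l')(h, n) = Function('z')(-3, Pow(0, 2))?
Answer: Mul(I, Pow(384478, Rational(1, 2))) ≈ Mul(620.06, I)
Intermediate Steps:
Function('l')(h, n) = 0 (Function('l')(h, n) = Pow(0, 2) = 0)
Pow(Add(-2030, Add(Mul(Add(-1136, -1196), Add(-753, 917)), Mul(-1, Function('l')(-47, -2)))), Rational(1, 2)) = Pow(Add(-2030, Add(Mul(Add(-1136, -1196), Add(-753, 917)), Mul(-1, 0))), Rational(1, 2)) = Pow(Add(-2030, Add(Mul(-2332, 164), 0)), Rational(1, 2)) = Pow(Add(-2030, Add(-382448, 0)), Rational(1, 2)) = Pow(Add(-2030, -382448), Rational(1, 2)) = Pow(-384478, Rational(1, 2)) = Mul(I, Pow(384478, Rational(1, 2)))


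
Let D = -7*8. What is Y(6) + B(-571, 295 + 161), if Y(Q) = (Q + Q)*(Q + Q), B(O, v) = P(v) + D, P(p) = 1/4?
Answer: 353/4 ≈ 88.250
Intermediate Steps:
D = -56
P(p) = ¼
B(O, v) = -223/4 (B(O, v) = ¼ - 56 = -223/4)
Y(Q) = 4*Q² (Y(Q) = (2*Q)*(2*Q) = 4*Q²)
Y(6) + B(-571, 295 + 161) = 4*6² - 223/4 = 4*36 - 223/4 = 144 - 223/4 = 353/4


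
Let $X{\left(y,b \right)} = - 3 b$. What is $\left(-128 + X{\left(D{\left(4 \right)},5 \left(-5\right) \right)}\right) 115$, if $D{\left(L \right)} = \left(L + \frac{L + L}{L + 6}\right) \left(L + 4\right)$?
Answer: $-6095$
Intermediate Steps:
$D{\left(L \right)} = \left(4 + L\right) \left(L + \frac{2 L}{6 + L}\right)$ ($D{\left(L \right)} = \left(L + \frac{2 L}{6 + L}\right) \left(4 + L\right) = \left(4 + L\right) \left(L + \frac{2 L}{6 + L}\right)$)
$\left(-128 + X{\left(D{\left(4 \right)},5 \left(-5\right) \right)}\right) 115 = \left(-128 - 3 \cdot 5 \left(-5\right)\right) 115 = \left(-128 - -75\right) 115 = \left(-128 + 75\right) 115 = \left(-53\right) 115 = -6095$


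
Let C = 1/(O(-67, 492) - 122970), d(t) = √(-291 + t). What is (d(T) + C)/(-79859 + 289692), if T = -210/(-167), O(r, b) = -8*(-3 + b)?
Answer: -1/26624030706 + 127*I*√501/35042111 ≈ -3.756e-11 + 8.1121e-5*I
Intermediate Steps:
O(r, b) = 24 - 8*b
T = 210/167 (T = -210*(-1/167) = 210/167 ≈ 1.2575)
C = -1/126882 (C = 1/((24 - 8*492) - 122970) = 1/((24 - 3936) - 122970) = 1/(-3912 - 122970) = 1/(-126882) = -1/126882 ≈ -7.8813e-6)
(d(T) + C)/(-79859 + 289692) = (√(-291 + 210/167) - 1/126882)/(-79859 + 289692) = (√(-48387/167) - 1/126882)/209833 = (127*I*√501/167 - 1/126882)*(1/209833) = (-1/126882 + 127*I*√501/167)*(1/209833) = -1/26624030706 + 127*I*√501/35042111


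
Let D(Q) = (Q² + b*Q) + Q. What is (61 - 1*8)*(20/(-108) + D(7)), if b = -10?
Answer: -20299/27 ≈ -751.81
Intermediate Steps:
D(Q) = Q² - 9*Q (D(Q) = (Q² - 10*Q) + Q = Q² - 9*Q)
(61 - 1*8)*(20/(-108) + D(7)) = (61 - 1*8)*(20/(-108) + 7*(-9 + 7)) = (61 - 8)*(20*(-1/108) + 7*(-2)) = 53*(-5/27 - 14) = 53*(-383/27) = -20299/27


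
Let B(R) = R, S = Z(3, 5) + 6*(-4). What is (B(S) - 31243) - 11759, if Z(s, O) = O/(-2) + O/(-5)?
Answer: -86059/2 ≈ -43030.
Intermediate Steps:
Z(s, O) = -7*O/10 (Z(s, O) = O*(-½) + O*(-⅕) = -O/2 - O/5 = -7*O/10)
S = -55/2 (S = -7/10*5 + 6*(-4) = -7/2 - 24 = -55/2 ≈ -27.500)
(B(S) - 31243) - 11759 = (-55/2 - 31243) - 11759 = -62541/2 - 11759 = -86059/2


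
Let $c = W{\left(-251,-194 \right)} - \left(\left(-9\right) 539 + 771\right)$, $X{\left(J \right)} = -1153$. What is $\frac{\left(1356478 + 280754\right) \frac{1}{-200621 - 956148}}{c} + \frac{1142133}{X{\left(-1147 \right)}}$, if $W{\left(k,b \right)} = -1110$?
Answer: $- \frac{653986418518531}{660208555215} \approx -990.58$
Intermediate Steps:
$c = 2970$ ($c = -1110 - \left(\left(-9\right) 539 + 771\right) = -1110 - \left(-4851 + 771\right) = -1110 - -4080 = -1110 + 4080 = 2970$)
$\frac{\left(1356478 + 280754\right) \frac{1}{-200621 - 956148}}{c} + \frac{1142133}{X{\left(-1147 \right)}} = \frac{\left(1356478 + 280754\right) \frac{1}{-200621 - 956148}}{2970} + \frac{1142133}{-1153} = \frac{1637232}{-1156769} \cdot \frac{1}{2970} + 1142133 \left(- \frac{1}{1153}\right) = 1637232 \left(- \frac{1}{1156769}\right) \frac{1}{2970} - \frac{1142133}{1153} = \left(- \frac{1637232}{1156769}\right) \frac{1}{2970} - \frac{1142133}{1153} = - \frac{272872}{572600655} - \frac{1142133}{1153} = - \frac{653986418518531}{660208555215}$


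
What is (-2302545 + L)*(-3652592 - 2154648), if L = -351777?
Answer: 15414284891280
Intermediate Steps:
(-2302545 + L)*(-3652592 - 2154648) = (-2302545 - 351777)*(-3652592 - 2154648) = -2654322*(-5807240) = 15414284891280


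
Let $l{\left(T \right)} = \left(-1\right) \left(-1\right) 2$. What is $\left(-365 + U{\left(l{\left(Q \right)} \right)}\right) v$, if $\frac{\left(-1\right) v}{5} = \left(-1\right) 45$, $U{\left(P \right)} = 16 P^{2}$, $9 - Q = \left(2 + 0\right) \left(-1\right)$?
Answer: $-67725$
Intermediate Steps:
$Q = 11$ ($Q = 9 - \left(2 + 0\right) \left(-1\right) = 9 - 2 \left(-1\right) = 9 - -2 = 9 + 2 = 11$)
$l{\left(T \right)} = 2$ ($l{\left(T \right)} = 1 \cdot 2 = 2$)
$v = 225$ ($v = - 5 \left(\left(-1\right) 45\right) = \left(-5\right) \left(-45\right) = 225$)
$\left(-365 + U{\left(l{\left(Q \right)} \right)}\right) v = \left(-365 + 16 \cdot 2^{2}\right) 225 = \left(-365 + 16 \cdot 4\right) 225 = \left(-365 + 64\right) 225 = \left(-301\right) 225 = -67725$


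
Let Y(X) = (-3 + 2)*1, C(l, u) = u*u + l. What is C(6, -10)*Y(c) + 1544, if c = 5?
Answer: 1438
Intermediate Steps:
C(l, u) = l + u² (C(l, u) = u² + l = l + u²)
Y(X) = -1 (Y(X) = -1*1 = -1)
C(6, -10)*Y(c) + 1544 = (6 + (-10)²)*(-1) + 1544 = (6 + 100)*(-1) + 1544 = 106*(-1) + 1544 = -106 + 1544 = 1438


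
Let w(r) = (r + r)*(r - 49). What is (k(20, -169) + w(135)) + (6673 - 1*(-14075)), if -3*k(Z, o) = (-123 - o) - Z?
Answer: 131878/3 ≈ 43959.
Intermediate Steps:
k(Z, o) = 41 + Z/3 + o/3 (k(Z, o) = -((-123 - o) - Z)/3 = -(-123 - Z - o)/3 = 41 + Z/3 + o/3)
w(r) = 2*r*(-49 + r) (w(r) = (2*r)*(-49 + r) = 2*r*(-49 + r))
(k(20, -169) + w(135)) + (6673 - 1*(-14075)) = ((41 + (⅓)*20 + (⅓)*(-169)) + 2*135*(-49 + 135)) + (6673 - 1*(-14075)) = ((41 + 20/3 - 169/3) + 2*135*86) + (6673 + 14075) = (-26/3 + 23220) + 20748 = 69634/3 + 20748 = 131878/3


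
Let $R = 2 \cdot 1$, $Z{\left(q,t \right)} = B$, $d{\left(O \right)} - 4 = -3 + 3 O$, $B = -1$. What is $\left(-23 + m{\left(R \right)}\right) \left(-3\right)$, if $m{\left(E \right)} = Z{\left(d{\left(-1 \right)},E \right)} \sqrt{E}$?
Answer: $69 + 3 \sqrt{2} \approx 73.243$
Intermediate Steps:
$d{\left(O \right)} = 1 + 3 O$ ($d{\left(O \right)} = 4 + \left(-3 + 3 O\right) = 1 + 3 O$)
$Z{\left(q,t \right)} = -1$
$R = 2$
$m{\left(E \right)} = - \sqrt{E}$
$\left(-23 + m{\left(R \right)}\right) \left(-3\right) = \left(-23 - \sqrt{2}\right) \left(-3\right) = 69 + 3 \sqrt{2}$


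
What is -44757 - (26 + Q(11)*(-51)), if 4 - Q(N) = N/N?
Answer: -44630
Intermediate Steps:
Q(N) = 3 (Q(N) = 4 - N/N = 4 - 1*1 = 4 - 1 = 3)
-44757 - (26 + Q(11)*(-51)) = -44757 - (26 + 3*(-51)) = -44757 - (26 - 153) = -44757 - 1*(-127) = -44757 + 127 = -44630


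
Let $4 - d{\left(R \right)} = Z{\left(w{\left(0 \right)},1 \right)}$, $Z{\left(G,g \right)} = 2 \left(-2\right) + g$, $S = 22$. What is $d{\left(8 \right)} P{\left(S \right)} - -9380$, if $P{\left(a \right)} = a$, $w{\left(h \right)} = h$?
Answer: $9534$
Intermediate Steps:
$Z{\left(G,g \right)} = -4 + g$
$d{\left(R \right)} = 7$ ($d{\left(R \right)} = 4 - \left(-4 + 1\right) = 4 - -3 = 4 + 3 = 7$)
$d{\left(8 \right)} P{\left(S \right)} - -9380 = 7 \cdot 22 - -9380 = 154 + 9380 = 9534$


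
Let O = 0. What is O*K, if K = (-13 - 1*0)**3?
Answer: 0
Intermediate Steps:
K = -2197 (K = (-13 + 0)**3 = (-13)**3 = -2197)
O*K = 0*(-2197) = 0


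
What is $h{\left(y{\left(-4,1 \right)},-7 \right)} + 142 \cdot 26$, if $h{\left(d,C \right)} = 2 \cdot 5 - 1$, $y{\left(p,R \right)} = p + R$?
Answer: $3701$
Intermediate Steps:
$y{\left(p,R \right)} = R + p$
$h{\left(d,C \right)} = 9$ ($h{\left(d,C \right)} = 10 - 1 = 9$)
$h{\left(y{\left(-4,1 \right)},-7 \right)} + 142 \cdot 26 = 9 + 142 \cdot 26 = 9 + 3692 = 3701$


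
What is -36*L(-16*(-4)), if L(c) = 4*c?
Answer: -9216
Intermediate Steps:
-36*L(-16*(-4)) = -144*(-16*(-4)) = -144*64 = -36*256 = -9216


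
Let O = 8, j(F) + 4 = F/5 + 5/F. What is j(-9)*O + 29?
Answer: -983/45 ≈ -21.844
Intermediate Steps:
j(F) = -4 + 5/F + F/5 (j(F) = -4 + (F/5 + 5/F) = -4 + (5/F + F/5) = -4 + 5/F + F/5)
j(-9)*O + 29 = (-4 + 5/(-9) + (1/5)*(-9))*8 + 29 = (-4 + 5*(-1/9) - 9/5)*8 + 29 = (-4 - 5/9 - 9/5)*8 + 29 = -286/45*8 + 29 = -2288/45 + 29 = -983/45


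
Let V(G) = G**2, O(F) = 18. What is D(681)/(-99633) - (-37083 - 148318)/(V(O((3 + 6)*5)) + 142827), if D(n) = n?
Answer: 6124857334/4754187861 ≈ 1.2883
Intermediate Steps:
D(681)/(-99633) - (-37083 - 148318)/(V(O((3 + 6)*5)) + 142827) = 681/(-99633) - (-37083 - 148318)/(18**2 + 142827) = 681*(-1/99633) - (-185401)/(324 + 142827) = -227/33211 - (-185401)/143151 = -227/33211 - 1*(-185401/143151) = -227/33211 + 185401/143151 = 6124857334/4754187861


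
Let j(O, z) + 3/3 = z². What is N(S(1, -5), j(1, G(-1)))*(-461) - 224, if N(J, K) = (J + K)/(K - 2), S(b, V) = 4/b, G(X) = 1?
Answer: 698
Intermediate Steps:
j(O, z) = -1 + z²
N(J, K) = (J + K)/(-2 + K)
N(S(1, -5), j(1, G(-1)))*(-461) - 224 = ((4/1 + (-1 + 1²))/(-2 + (-1 + 1²)))*(-461) - 224 = ((4*1 + (-1 + 1))/(-2 + (-1 + 1)))*(-461) - 224 = ((4 + 0)/(-2 + 0))*(-461) - 224 = (4/(-2))*(-461) - 224 = -½*4*(-461) - 224 = -2*(-461) - 224 = 922 - 224 = 698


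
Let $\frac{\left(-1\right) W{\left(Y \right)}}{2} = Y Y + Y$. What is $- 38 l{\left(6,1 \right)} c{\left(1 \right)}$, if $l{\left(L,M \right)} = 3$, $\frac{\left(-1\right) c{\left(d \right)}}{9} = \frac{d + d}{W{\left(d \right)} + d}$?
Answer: $-684$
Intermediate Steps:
$W{\left(Y \right)} = - 2 Y - 2 Y^{2}$ ($W{\left(Y \right)} = - 2 \left(Y Y + Y\right) = - 2 \left(Y^{2} + Y\right) = - 2 \left(Y + Y^{2}\right) = - 2 Y - 2 Y^{2}$)
$c{\left(d \right)} = - \frac{18 d}{d - 2 d \left(1 + d\right)}$ ($c{\left(d \right)} = - 9 \frac{d + d}{- 2 d \left(1 + d\right) + d} = - 9 \frac{2 d}{d - 2 d \left(1 + d\right)} = - \frac{18 d}{d - 2 d \left(1 + d\right)}$)
$- 38 l{\left(6,1 \right)} c{\left(1 \right)} = \left(-38\right) 3 \frac{18}{1 + 2 \cdot 1} = - 114 \frac{18}{1 + 2} = - 114 \cdot \frac{18}{3} = - 114 \cdot 18 \cdot \frac{1}{3} = \left(-114\right) 6 = -684$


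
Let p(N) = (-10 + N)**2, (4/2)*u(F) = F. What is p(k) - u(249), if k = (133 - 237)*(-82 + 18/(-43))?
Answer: 271062494231/3698 ≈ 7.3300e+7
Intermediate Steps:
k = 368576/43 (k = -104*(-82 + 18*(-1/43)) = -104*(-82 - 18/43) = -104*(-3544/43) = 368576/43 ≈ 8571.5)
u(F) = F/2
p(k) - u(249) = (-10 + 368576/43)**2 - 249/2 = (368146/43)**2 - 1*249/2 = 135531477316/1849 - 249/2 = 271062494231/3698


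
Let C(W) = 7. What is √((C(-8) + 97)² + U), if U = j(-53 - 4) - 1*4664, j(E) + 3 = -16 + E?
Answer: 14*√31 ≈ 77.949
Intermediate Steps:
j(E) = -19 + E (j(E) = -3 + (-16 + E) = -19 + E)
U = -4740 (U = (-19 + (-53 - 4)) - 1*4664 = (-19 - 57) - 4664 = -76 - 4664 = -4740)
√((C(-8) + 97)² + U) = √((7 + 97)² - 4740) = √(104² - 4740) = √(10816 - 4740) = √6076 = 14*√31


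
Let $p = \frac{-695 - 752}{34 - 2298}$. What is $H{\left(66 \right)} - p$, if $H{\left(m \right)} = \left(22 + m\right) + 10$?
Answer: $\frac{220425}{2264} \approx 97.361$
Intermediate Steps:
$p = \frac{1447}{2264}$ ($p = - \frac{1447}{-2264} = \left(-1447\right) \left(- \frac{1}{2264}\right) = \frac{1447}{2264} \approx 0.63913$)
$H{\left(m \right)} = 32 + m$
$H{\left(66 \right)} - p = \left(32 + 66\right) - \frac{1447}{2264} = 98 - \frac{1447}{2264} = \frac{220425}{2264}$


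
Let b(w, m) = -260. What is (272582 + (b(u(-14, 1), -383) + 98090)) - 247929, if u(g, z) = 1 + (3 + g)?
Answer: 122483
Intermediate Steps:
u(g, z) = 4 + g
(272582 + (b(u(-14, 1), -383) + 98090)) - 247929 = (272582 + (-260 + 98090)) - 247929 = (272582 + 97830) - 247929 = 370412 - 247929 = 122483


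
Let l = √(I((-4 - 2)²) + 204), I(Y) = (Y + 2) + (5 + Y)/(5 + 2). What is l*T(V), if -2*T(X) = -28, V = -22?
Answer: 2*√12145 ≈ 220.41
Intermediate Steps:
I(Y) = 19/7 + 8*Y/7 (I(Y) = (2 + Y) + (5 + Y)/7 = (2 + Y) + (5 + Y)*(⅐) = (2 + Y) + (5/7 + Y/7) = 19/7 + 8*Y/7)
T(X) = 14 (T(X) = -½*(-28) = 14)
l = √12145/7 (l = √((19/7 + 8*(-4 - 2)²/7) + 204) = √((19/7 + (8/7)*(-6)²) + 204) = √((19/7 + (8/7)*36) + 204) = √((19/7 + 288/7) + 204) = √(307/7 + 204) = √(1735/7) = √12145/7 ≈ 15.743)
l*T(V) = (√12145/7)*14 = 2*√12145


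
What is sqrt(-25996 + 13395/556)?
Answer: I*sqrt(2007212959)/278 ≈ 161.16*I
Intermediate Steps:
sqrt(-25996 + 13395/556) = sqrt(-14440381/556) = I*sqrt(2007212959)/278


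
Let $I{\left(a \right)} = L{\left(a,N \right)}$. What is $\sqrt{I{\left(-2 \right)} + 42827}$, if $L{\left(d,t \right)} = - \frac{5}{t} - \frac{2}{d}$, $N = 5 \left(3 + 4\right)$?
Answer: $\frac{\sqrt{2098565}}{7} \approx 206.95$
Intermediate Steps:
$N = 35$ ($N = 5 \cdot 7 = 35$)
$I{\left(a \right)} = - \frac{1}{7} - \frac{2}{a}$ ($I{\left(a \right)} = - \frac{5}{35} - \frac{2}{a} = \left(-5\right) \frac{1}{35} - \frac{2}{a} = - \frac{1}{7} - \frac{2}{a}$)
$\sqrt{I{\left(-2 \right)} + 42827} = \sqrt{\frac{-14 - -2}{7 \left(-2\right)} + 42827} = \sqrt{\frac{1}{7} \left(- \frac{1}{2}\right) \left(-14 + 2\right) + 42827} = \sqrt{\frac{1}{7} \left(- \frac{1}{2}\right) \left(-12\right) + 42827} = \sqrt{\frac{6}{7} + 42827} = \sqrt{\frac{299795}{7}} = \frac{\sqrt{2098565}}{7}$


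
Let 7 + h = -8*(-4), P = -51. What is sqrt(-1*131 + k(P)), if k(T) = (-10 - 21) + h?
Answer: I*sqrt(137) ≈ 11.705*I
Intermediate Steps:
h = 25 (h = -7 - 8*(-4) = -7 + 32 = 25)
k(T) = -6 (k(T) = (-10 - 21) + 25 = -31 + 25 = -6)
sqrt(-1*131 + k(P)) = sqrt(-1*131 - 6) = sqrt(-131 - 6) = sqrt(-137) = I*sqrt(137)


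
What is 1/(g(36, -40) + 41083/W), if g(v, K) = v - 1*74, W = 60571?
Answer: -8653/322945 ≈ -0.026794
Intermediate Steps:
g(v, K) = -74 + v (g(v, K) = v - 74 = -74 + v)
1/(g(36, -40) + 41083/W) = 1/((-74 + 36) + 41083/60571) = 1/(-38 + 41083*(1/60571)) = 1/(-38 + 5869/8653) = 1/(-322945/8653) = -8653/322945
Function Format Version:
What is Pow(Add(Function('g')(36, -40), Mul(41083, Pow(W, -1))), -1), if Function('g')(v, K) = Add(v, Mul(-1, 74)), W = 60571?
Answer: Rational(-8653, 322945) ≈ -0.026794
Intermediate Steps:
Function('g')(v, K) = Add(-74, v) (Function('g')(v, K) = Add(v, -74) = Add(-74, v))
Pow(Add(Function('g')(36, -40), Mul(41083, Pow(W, -1))), -1) = Pow(Add(Add(-74, 36), Mul(41083, Pow(60571, -1))), -1) = Pow(Add(-38, Mul(41083, Rational(1, 60571))), -1) = Pow(Add(-38, Rational(5869, 8653)), -1) = Pow(Rational(-322945, 8653), -1) = Rational(-8653, 322945)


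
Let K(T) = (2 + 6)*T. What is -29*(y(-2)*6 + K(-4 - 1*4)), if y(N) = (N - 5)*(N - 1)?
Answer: -1798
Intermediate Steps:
K(T) = 8*T
y(N) = (-1 + N)*(-5 + N) (y(N) = (-5 + N)*(-1 + N) = (-1 + N)*(-5 + N))
-29*(y(-2)*6 + K(-4 - 1*4)) = -29*((5 + (-2)² - 6*(-2))*6 + 8*(-4 - 1*4)) = -29*((5 + 4 + 12)*6 + 8*(-4 - 4)) = -29*(21*6 + 8*(-8)) = -29*(126 - 64) = -29*62 = -1798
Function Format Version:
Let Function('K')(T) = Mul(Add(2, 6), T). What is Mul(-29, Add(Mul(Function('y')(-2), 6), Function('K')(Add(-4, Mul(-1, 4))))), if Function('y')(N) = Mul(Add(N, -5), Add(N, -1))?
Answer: -1798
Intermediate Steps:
Function('K')(T) = Mul(8, T)
Function('y')(N) = Mul(Add(-1, N), Add(-5, N)) (Function('y')(N) = Mul(Add(-5, N), Add(-1, N)) = Mul(Add(-1, N), Add(-5, N)))
Mul(-29, Add(Mul(Function('y')(-2), 6), Function('K')(Add(-4, Mul(-1, 4))))) = Mul(-29, Add(Mul(Add(5, Pow(-2, 2), Mul(-6, -2)), 6), Mul(8, Add(-4, Mul(-1, 4))))) = Mul(-29, Add(Mul(Add(5, 4, 12), 6), Mul(8, Add(-4, -4)))) = Mul(-29, Add(Mul(21, 6), Mul(8, -8))) = Mul(-29, Add(126, -64)) = Mul(-29, 62) = -1798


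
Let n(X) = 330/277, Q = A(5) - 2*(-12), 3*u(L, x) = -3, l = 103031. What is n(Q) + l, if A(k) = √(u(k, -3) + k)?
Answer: 28539917/277 ≈ 1.0303e+5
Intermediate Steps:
u(L, x) = -1 (u(L, x) = (⅓)*(-3) = -1)
A(k) = √(-1 + k)
Q = 26 (Q = √(-1 + 5) - 2*(-12) = √4 - 1*(-24) = 2 + 24 = 26)
n(X) = 330/277 (n(X) = 330*(1/277) = 330/277)
n(Q) + l = 330/277 + 103031 = 28539917/277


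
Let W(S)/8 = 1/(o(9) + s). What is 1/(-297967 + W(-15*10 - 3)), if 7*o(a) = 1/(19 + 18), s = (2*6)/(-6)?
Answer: -517/154051011 ≈ -3.3560e-6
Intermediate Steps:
s = -2 (s = 12*(-⅙) = -2)
o(a) = 1/259 (o(a) = 1/(7*(19 + 18)) = (⅐)/37 = (⅐)*(1/37) = 1/259)
W(S) = -2072/517 (W(S) = 8/(1/259 - 2) = 8/(-517/259) = 8*(-259/517) = -2072/517)
1/(-297967 + W(-15*10 - 3)) = 1/(-297967 - 2072/517) = 1/(-154051011/517) = -517/154051011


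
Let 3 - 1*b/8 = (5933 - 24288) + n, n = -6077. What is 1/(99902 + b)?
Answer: 1/295382 ≈ 3.3854e-6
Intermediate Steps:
b = 195480 (b = 24 - 8*((5933 - 24288) - 6077) = 24 - 8*(-18355 - 6077) = 24 - 8*(-24432) = 24 + 195456 = 195480)
1/(99902 + b) = 1/(99902 + 195480) = 1/295382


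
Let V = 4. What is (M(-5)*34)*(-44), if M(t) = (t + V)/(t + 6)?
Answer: 1496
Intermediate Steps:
M(t) = (4 + t)/(6 + t) (M(t) = (t + 4)/(t + 6) = (4 + t)/(6 + t))
(M(-5)*34)*(-44) = (((4 - 5)/(6 - 5))*34)*(-44) = ((-1/1)*34)*(-44) = ((1*(-1))*34)*(-44) = -1*34*(-44) = -34*(-44) = 1496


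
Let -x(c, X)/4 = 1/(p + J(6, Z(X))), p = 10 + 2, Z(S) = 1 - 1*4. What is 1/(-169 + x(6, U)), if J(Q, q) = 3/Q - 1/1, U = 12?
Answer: -23/3895 ≈ -0.0059050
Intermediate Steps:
Z(S) = -3 (Z(S) = 1 - 4 = -3)
J(Q, q) = -1 + 3/Q (J(Q, q) = 3/Q - 1*1 = 3/Q - 1 = -1 + 3/Q)
p = 12
x(c, X) = -8/23 (x(c, X) = -4/(12 + (3 - 1*6)/6) = -4/(12 + (3 - 6)/6) = -4/(12 + (⅙)*(-3)) = -4/(12 - ½) = -4/23/2 = -4*2/23 = -8/23)
1/(-169 + x(6, U)) = 1/(-169 - 8/23) = 1/(-3895/23) = -23/3895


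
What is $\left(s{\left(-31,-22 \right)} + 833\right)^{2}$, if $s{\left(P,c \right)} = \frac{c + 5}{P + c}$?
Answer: $\frac{1950635556}{2809} \approx 6.9442 \cdot 10^{5}$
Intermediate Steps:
$s{\left(P,c \right)} = \frac{5 + c}{P + c}$
$\left(s{\left(-31,-22 \right)} + 833\right)^{2} = \left(\frac{5 - 22}{-31 - 22} + 833\right)^{2} = \left(\frac{1}{-53} \left(-17\right) + 833\right)^{2} = \left(\left(- \frac{1}{53}\right) \left(-17\right) + 833\right)^{2} = \left(\frac{17}{53} + 833\right)^{2} = \left(\frac{44166}{53}\right)^{2} = \frac{1950635556}{2809}$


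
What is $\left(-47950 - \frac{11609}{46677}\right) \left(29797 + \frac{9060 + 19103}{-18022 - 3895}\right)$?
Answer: $- \frac{487200207191495558}{341006603} \approx -1.4287 \cdot 10^{9}$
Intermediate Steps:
$\left(-47950 - \frac{11609}{46677}\right) \left(29797 + \frac{9060 + 19103}{-18022 - 3895}\right) = \left(-47950 - \frac{11609}{46677}\right) \left(29797 + \frac{28163}{-21917}\right) = \left(-47950 - \frac{11609}{46677}\right) \left(29797 + 28163 \left(- \frac{1}{21917}\right)\right) = - \frac{2238173759 \left(29797 - \frac{28163}{21917}\right)}{46677} = \left(- \frac{2238173759}{46677}\right) \frac{653032686}{21917} = - \frac{487200207191495558}{341006603}$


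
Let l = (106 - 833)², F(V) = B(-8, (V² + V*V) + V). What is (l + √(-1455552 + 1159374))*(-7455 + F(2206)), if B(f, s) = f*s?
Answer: -41166108505791 - 77888079*I*√296178 ≈ -4.1166e+13 - 4.2388e+10*I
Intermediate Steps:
F(V) = -16*V² - 8*V (F(V) = -8*((V² + V*V) + V) = -8*((V² + V²) + V) = -8*(2*V² + V) = -8*(V + 2*V²) = -16*V² - 8*V)
l = 528529 (l = (-727)² = 528529)
(l + √(-1455552 + 1159374))*(-7455 + F(2206)) = (528529 + √(-1455552 + 1159374))*(-7455 - 8*2206*(1 + 2*2206)) = (528529 + √(-296178))*(-7455 - 8*2206*(1 + 4412)) = (528529 + I*√296178)*(-7455 - 8*2206*4413) = (528529 + I*√296178)*(-7455 - 77880624) = (528529 + I*√296178)*(-77888079) = -41166108505791 - 77888079*I*√296178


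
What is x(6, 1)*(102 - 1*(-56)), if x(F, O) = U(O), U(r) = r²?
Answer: 158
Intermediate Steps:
x(F, O) = O²
x(6, 1)*(102 - 1*(-56)) = 1²*(102 - 1*(-56)) = 1*(102 + 56) = 1*158 = 158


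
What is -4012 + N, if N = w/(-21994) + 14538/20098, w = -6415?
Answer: -886498697751/221017706 ≈ -4011.0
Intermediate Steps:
N = 224338721/221017706 (N = -6415/(-21994) + 14538/20098 = -6415*(-1/21994) + 14538*(1/20098) = 6415/21994 + 7269/10049 = 224338721/221017706 ≈ 1.0150)
-4012 + N = -4012 + 224338721/221017706 = -886498697751/221017706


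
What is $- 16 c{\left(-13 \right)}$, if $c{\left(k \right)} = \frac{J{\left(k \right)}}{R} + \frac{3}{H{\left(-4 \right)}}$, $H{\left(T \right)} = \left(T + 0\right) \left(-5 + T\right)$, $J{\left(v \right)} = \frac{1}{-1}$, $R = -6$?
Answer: $-4$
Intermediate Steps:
$J{\left(v \right)} = -1$
$H{\left(T \right)} = T \left(-5 + T\right)$
$c{\left(k \right)} = \frac{1}{4}$ ($c{\left(k \right)} = - \frac{1}{-6} + \frac{3}{\left(-4\right) \left(-5 - 4\right)} = \left(-1\right) \left(- \frac{1}{6}\right) + \frac{3}{\left(-4\right) \left(-9\right)} = \frac{1}{6} + \frac{3}{36} = \frac{1}{6} + 3 \cdot \frac{1}{36} = \frac{1}{6} + \frac{1}{12} = \frac{1}{4}$)
$- 16 c{\left(-13 \right)} = \left(-16\right) \frac{1}{4} = -4$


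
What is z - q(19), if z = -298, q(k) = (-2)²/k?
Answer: -5666/19 ≈ -298.21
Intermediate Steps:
q(k) = 4/k
z - q(19) = -298 - 4/19 = -5666/19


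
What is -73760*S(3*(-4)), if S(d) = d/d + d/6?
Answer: 73760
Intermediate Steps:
S(d) = 1 + d/6 (S(d) = 1 + d*(⅙) = 1 + d/6)
-73760*S(3*(-4)) = -73760*(1 + (3*(-4))/6) = -73760*(1 + (⅙)*(-12)) = -73760*(1 - 2) = -73760*(-1) = 73760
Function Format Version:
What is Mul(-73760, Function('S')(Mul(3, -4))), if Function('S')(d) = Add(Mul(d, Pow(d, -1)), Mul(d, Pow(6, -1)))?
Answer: 73760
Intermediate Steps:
Function('S')(d) = Add(1, Mul(Rational(1, 6), d)) (Function('S')(d) = Add(1, Mul(d, Rational(1, 6))) = Add(1, Mul(Rational(1, 6), d)))
Mul(-73760, Function('S')(Mul(3, -4))) = Mul(-73760, Add(1, Mul(Rational(1, 6), Mul(3, -4)))) = Mul(-73760, Add(1, Mul(Rational(1, 6), -12))) = Mul(-73760, Add(1, -2)) = Mul(-73760, -1) = 73760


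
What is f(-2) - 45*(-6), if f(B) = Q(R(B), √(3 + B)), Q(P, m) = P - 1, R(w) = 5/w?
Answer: 533/2 ≈ 266.50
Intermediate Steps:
Q(P, m) = -1 + P
f(B) = -1 + 5/B
f(-2) - 45*(-6) = (5 - 1*(-2))/(-2) - 45*(-6) = -(5 + 2)/2 + 270 = -½*7 + 270 = -7/2 + 270 = 533/2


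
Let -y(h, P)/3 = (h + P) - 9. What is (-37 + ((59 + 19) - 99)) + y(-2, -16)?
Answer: 23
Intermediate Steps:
y(h, P) = 27 - 3*P - 3*h (y(h, P) = -3*((h + P) - 9) = -3*((P + h) - 9) = -3*(-9 + P + h) = 27 - 3*P - 3*h)
(-37 + ((59 + 19) - 99)) + y(-2, -16) = (-37 + ((59 + 19) - 99)) + (27 - 3*(-16) - 3*(-2)) = (-37 + (78 - 99)) + (27 + 48 + 6) = (-37 - 21) + 81 = -58 + 81 = 23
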